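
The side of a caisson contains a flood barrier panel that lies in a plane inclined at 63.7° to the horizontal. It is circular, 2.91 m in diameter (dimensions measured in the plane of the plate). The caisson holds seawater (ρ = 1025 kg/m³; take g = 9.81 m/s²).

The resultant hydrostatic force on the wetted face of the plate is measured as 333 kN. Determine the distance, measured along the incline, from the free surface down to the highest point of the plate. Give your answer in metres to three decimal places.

y_top ≈ 4.099 m

γ = ρg = 1025 × 9.81 / 1000 = 10.05525 kN/m³.
A = π(1.455)² = 6.65083 m².
From F = γ·h_c·A, the centroid depth is h_c = 333/(10.05525 × 6.65083) = 4.97938 m.
Let θ = 63.7° be the plate's angle to the horizontal; measure y along the incline from where the plane meets the free surface. Vertical depth h = y·sinθ with sinθ = 0.896486.
Along the incline, y_c = h_c/sinθ = 4.97938/0.896486 = 5.55433 m.
The centroid is at the centre, 1.455 m below the top of the plate, so the highest point sits at y_top = 5.55433 − 1.455 = 4.09933 m along the incline.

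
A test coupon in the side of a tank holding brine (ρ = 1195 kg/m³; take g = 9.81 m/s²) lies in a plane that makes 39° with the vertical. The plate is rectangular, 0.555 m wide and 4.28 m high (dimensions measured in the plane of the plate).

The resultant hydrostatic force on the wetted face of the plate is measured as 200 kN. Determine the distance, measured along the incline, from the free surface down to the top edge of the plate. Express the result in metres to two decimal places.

γ = ρg = 1195 × 9.81 / 1000 = 11.72295 kN/m³.
A = 0.555 × 4.28 = 2.3754 m².
From F = γ·h_c·A, the centroid depth is h_c = 200/(11.72295 × 2.3754) = 7.18218 m.
The plate makes 39° with the vertical, i.e. θ = 90° − 39° = 51° to the horizontal. Measuring y along the incline from the free-surface line, vertical depth h = y·sinθ with sinθ = 0.777146.
Along the incline, y_c = h_c/sinθ = 7.18218/0.777146 = 9.24174 m.
The centroid lies 4.28/2 = 2.14 m below the top edge, so the top edge sits at y_top = 9.24174 − 2.14 = 7.10174 m along the incline.

y_top ≈ 7.10 m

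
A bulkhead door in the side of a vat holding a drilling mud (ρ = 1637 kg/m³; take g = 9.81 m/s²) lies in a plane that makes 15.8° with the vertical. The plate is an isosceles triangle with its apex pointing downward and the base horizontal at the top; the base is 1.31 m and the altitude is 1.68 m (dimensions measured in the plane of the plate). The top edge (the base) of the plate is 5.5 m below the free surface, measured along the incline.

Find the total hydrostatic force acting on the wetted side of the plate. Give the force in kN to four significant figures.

F ≈ 103.0 kN

γ = ρg = 1637 × 9.81 / 1000 = 16.05897 kN/m³.
The plate makes 15.8° with the vertical, i.e. θ = 90° − 15.8° = 74.2° to the horizontal. Measuring y along the incline from the free-surface line, vertical depth h = y·sinθ with sinθ = 0.962218.
With the apex down, the centroid sits h/3 = 1.68/3 = 0.56 m below the base (the top edge), so y_c = 5.5 + 0.56 = 6.06 m and h_c = 6.06 × 0.962218 = 5.83104 m.
A = ½ × 1.31 × 1.68 = 1.1004 m².
Resultant F = γ·h_c·A = 16.05897 × 5.83104 × 1.1004 = 103.042 kN.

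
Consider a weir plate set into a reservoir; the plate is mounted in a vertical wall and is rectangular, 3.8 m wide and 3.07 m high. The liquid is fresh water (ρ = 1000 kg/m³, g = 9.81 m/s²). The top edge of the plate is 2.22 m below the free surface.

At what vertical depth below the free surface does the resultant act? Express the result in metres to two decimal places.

h_p = 3.96 m

γ = ρg = 1000 × 9.81 = 9810 N/m³ = 9.81 kN/m³.
The centroid lies 3.07/2 = 1.535 m below the top edge, so the centroid depth is h_c = 2.22 + 1.535 = 3.755 m.
A = 3.8 × 3.07 = 11.666 m².
Resultant F = γ·h_c·A = 9.81 × 3.755 × 11.666 = 429.735 kN.
I_c = b·h³/12 = 3.8 × 3.07³/12 = 9.16257 m⁴.
Centre of pressure: y_p = y_c + I_c/(y_c·A) = 3.755 + 9.16257/(3.755 × 11.666) = 3.755 + 0.209163 = 3.96416 m along the plane.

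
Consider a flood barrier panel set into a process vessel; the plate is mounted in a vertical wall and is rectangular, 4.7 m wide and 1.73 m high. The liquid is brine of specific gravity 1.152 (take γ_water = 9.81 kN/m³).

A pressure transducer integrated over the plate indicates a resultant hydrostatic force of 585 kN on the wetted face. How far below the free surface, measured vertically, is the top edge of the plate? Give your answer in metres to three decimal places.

d_top ≈ 5.501 m

γ = 1.152 × 9.81 = 11.30112 kN/m³.
A = 4.7 × 1.73 = 8.131 m².
From F = γ·h_c·A, the centroid depth is h_c = 585/(11.30112 × 8.131) = 6.36635 m.
The centroid lies 1.73/2 = 0.865 m below the top edge, so the top edge sits at h_top = 6.36635 − 0.865 = 5.50135 m below the surface.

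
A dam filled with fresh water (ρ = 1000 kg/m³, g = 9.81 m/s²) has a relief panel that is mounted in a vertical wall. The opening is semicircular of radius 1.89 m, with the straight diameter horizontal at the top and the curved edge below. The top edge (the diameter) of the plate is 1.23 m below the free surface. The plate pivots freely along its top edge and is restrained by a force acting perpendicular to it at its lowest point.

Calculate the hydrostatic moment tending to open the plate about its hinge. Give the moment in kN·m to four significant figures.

M ≈ 103.5 kN·m

γ = ρg = 1000 × 9.81 = 9810 N/m³ = 9.81 kN/m³.
The centroid of a semicircle lies 4r/(3π) = 0.802141 m from the diameter, here below the top edge, so the centroid depth is h_c = 1.23 + 0.802141 = 2.03214 m.
A = πr²/2 = π × 1.89²/2 = 5.61104 m².
Resultant F = γ·h_c·A = 9.81 × 2.03214 × 5.61104 = 111.858 kN.
I_c = (π/8 − 8/(9π))·r⁴ = 0.109757 × 1.89⁴ = 1.40049 m⁴.
Centre of pressure: y_p = y_c + I_c/(y_c·A) = 2.03214 + 1.40049/(2.03214 × 5.61104) = 2.03214 + 0.122824 = 2.15496 m along the plane.
The resultant acts 0.802141 + 0.122824 = 0.924965 m (along the plate) below the hinge at the top edge, so the moment about the hinge is M = F × 0.924965 = 111.858 × 0.924965 = 103.465 kN·m.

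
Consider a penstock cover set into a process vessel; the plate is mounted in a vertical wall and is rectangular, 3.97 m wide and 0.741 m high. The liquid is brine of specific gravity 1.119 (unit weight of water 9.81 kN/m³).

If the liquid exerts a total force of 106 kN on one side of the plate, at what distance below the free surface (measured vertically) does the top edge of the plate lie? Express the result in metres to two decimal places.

d_top ≈ 2.91 m

γ = 1.119 × 9.81 = 10.97739 kN/m³.
A = 3.97 × 0.741 = 2.94177 m².
From F = γ·h_c·A, the centroid depth is h_c = 106/(10.97739 × 2.94177) = 3.28245 m.
The centroid lies 0.741/2 = 0.3705 m below the top edge, so the top edge sits at h_top = 3.28245 − 0.3705 = 2.91195 m below the surface.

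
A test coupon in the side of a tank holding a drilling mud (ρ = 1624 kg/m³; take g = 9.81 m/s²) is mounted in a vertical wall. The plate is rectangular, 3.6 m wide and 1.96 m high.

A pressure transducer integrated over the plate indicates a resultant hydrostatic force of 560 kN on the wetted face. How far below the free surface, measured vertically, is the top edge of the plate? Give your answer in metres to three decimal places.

d_top ≈ 4.002 m

γ = ρg = 1624 × 9.81 / 1000 = 15.93144 kN/m³.
A = 3.6 × 1.96 = 7.056 m².
From F = γ·h_c·A, the centroid depth is h_c = 560/(15.93144 × 7.056) = 4.98166 m.
The centroid lies 1.96/2 = 0.98 m below the top edge, so the top edge sits at h_top = 4.98166 − 0.98 = 4.00166 m below the surface.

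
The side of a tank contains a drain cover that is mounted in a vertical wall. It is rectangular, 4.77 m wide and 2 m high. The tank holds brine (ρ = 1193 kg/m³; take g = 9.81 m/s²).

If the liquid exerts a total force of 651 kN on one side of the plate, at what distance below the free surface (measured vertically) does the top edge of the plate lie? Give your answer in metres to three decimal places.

d_top ≈ 4.831 m

γ = ρg = 1193 × 9.81 / 1000 = 11.70333 kN/m³.
A = 4.77 × 2 = 9.54 m².
From F = γ·h_c·A, the centroid depth is h_c = 651/(11.70333 × 9.54) = 5.83073 m.
The centroid lies 2/2 = 1 m below the top edge, so the top edge sits at h_top = 5.83073 − 1 = 4.83073 m below the surface.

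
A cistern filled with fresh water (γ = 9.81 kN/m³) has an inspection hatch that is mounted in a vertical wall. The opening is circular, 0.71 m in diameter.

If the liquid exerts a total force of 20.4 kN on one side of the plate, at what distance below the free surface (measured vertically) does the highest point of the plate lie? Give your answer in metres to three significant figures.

γ = 9.81 kN/m³.
A = π(0.355)² = 0.395919 m².
From F = γ·h_c·A, the centroid depth is h_c = 20.4/(9.81 × 0.395919) = 5.25236 m.
The centroid is at the centre, 0.355 m below the top of the plate, so the highest point sits at h_top = 5.25236 − 0.355 = 4.89736 m below the surface.

d_top ≈ 4.90 m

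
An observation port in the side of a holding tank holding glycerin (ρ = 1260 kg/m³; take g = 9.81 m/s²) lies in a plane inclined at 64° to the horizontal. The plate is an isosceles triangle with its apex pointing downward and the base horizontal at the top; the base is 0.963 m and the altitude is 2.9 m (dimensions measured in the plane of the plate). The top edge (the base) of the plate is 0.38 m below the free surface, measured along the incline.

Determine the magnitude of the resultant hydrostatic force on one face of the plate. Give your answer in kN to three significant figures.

γ = ρg = 1260 × 9.81 / 1000 = 12.3606 kN/m³.
Let θ = 64° be the plate's angle to the horizontal; measure y along the incline from where the plane meets the free surface. Vertical depth h = y·sinθ with sinθ = 0.898794.
With the apex down, the centroid sits h/3 = 2.9/3 = 0.966667 m below the base (the top edge), so y_c = 0.38 + 0.966667 = 1.34667 m and h_c = 1.34667 × 0.898794 = 1.21038 m.
A = ½ × 0.963 × 2.9 = 1.39635 m².
Resultant F = γ·h_c·A = 12.3606 × 1.21038 × 1.39635 = 20.8908 kN.

F ≈ 20.9 kN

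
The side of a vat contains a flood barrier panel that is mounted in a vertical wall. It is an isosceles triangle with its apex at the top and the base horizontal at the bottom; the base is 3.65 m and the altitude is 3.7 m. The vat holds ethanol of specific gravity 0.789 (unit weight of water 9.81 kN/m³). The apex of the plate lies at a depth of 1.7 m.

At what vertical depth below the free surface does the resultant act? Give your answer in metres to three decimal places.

h_p = 4.349 m

γ = 0.789 × 9.81 = 7.74009 kN/m³.
With the apex up, the centroid sits 2h/3 = 2 × 3.7/3 = 2.46667 m below the apex, so the centroid depth is h_c = 1.7 + 2.46667 = 4.16667 m.
A = ½ × 3.65 × 3.7 = 6.7525 m².
Resultant F = γ·h_c·A = 7.74009 × 4.16667 × 6.7525 = 217.771 kN.
I_c = b·h³/36 = 3.65 × 3.7³/36 = 5.13565 m⁴.
Centre of pressure: y_p = y_c + I_c/(y_c·A) = 4.16667 + 5.13565/(4.16667 × 6.7525) = 4.16667 + 0.182533 = 4.3492 m along the plane.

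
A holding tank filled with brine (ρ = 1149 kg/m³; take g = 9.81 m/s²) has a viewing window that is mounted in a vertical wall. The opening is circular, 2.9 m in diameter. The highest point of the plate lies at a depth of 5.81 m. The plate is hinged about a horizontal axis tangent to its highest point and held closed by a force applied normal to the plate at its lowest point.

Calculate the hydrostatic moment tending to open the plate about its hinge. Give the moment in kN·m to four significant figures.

M ≈ 822.9 kN·m

γ = ρg = 1149 × 9.81 / 1000 = 11.27169 kN/m³.
The centroid is at the centre, 1.45 m below the top of the plate, so the centroid depth is h_c = 5.81 + 1.45 = 7.26 m.
A = π(1.45)² = 6.6052 m².
Resultant F = γ·h_c·A = 11.27169 × 7.26 × 6.6052 = 540.52 kN.
I_c = πr⁴/4 = π × 1.45⁴/4 = 3.47186 m⁴.
Centre of pressure: y_p = y_c + I_c/(y_c·A) = 7.26 + 3.47186/(7.26 × 6.6052) = 7.26 + 0.0724002 = 7.3324 m along the plane.
The resultant acts 1.45 + 0.0724002 = 1.5224 m (along the plate) below the hinge at the top edge, so the moment about the hinge is M = F × 1.5224 = 540.52 × 1.5224 = 822.888 kN·m.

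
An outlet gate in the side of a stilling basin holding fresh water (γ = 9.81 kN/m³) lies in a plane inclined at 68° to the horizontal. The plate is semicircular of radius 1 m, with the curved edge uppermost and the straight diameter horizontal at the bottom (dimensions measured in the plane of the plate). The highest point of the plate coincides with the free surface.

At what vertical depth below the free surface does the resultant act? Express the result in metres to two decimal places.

γ = 9.81 kN/m³.
Let θ = 68° be the plate's angle to the horizontal; measure y along the incline from where the plane meets the free surface. Vertical depth h = y·sinθ with sinθ = 0.927184.
The centroid lies 4r/(3π) = 0.424413 m above the diameter, so r − 4r/(3π) = 1 − 0.424413 = 0.575587 m below the topmost point, so y_c = 0.575587 m and h_c = 0.575587 × 0.927184 = 0.533675 m.
A = πr²/2 = π × 1²/2 = 1.5708 m².
Resultant F = γ·h_c·A = 9.81 × 0.533675 × 1.5708 = 8.22369 kN.
I_c = (π/8 − 8/(9π))·r⁴ = 0.109757 × 1⁴ = 0.109757 m⁴.
Centre of pressure: y_p = y_c + I_c/(y_c·A) = 0.575587 + 0.109757/(0.575587 × 1.5708) = 0.575587 + 0.121395 = 0.696982 m along the plane.
Vertically, h_p = y_p·sinθ = 0.696982 × 0.927184 = 0.646231 m.

h_p = 0.65 m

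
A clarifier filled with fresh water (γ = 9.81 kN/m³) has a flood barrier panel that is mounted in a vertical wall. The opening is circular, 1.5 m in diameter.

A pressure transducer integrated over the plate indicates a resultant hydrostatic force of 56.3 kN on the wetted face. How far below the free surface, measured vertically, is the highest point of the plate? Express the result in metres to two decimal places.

γ = 9.81 kN/m³.
A = π(0.75)² = 1.76715 m².
From F = γ·h_c·A, the centroid depth is h_c = 56.3/(9.81 × 1.76715) = 3.24763 m.
The centroid is at the centre, 0.75 m below the top of the plate, so the highest point sits at h_top = 3.24763 − 0.75 = 2.49763 m below the surface.

d_top ≈ 2.50 m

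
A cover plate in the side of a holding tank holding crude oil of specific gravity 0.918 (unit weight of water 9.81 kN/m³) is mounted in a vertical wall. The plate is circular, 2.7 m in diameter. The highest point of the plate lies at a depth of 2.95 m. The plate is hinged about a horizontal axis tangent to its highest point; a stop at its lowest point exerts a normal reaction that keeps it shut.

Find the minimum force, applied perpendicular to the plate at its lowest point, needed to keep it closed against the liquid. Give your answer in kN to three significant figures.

γ = 0.918 × 9.81 = 9.00558 kN/m³.
The centroid is at the centre, 1.35 m below the top of the plate, so the centroid depth is h_c = 2.95 + 1.35 = 4.3 m.
A = π(1.35)² = 5.72555 m².
Resultant F = γ·h_c·A = 9.00558 × 4.3 × 5.72555 = 221.716 kN.
I_c = πr⁴/4 = π × 1.35⁴/4 = 2.6087 m⁴.
Centre of pressure: y_p = y_c + I_c/(y_c·A) = 4.3 + 2.6087/(4.3 × 5.72555) = 4.3 + 0.105959 = 4.40596 m along the plane.
The resultant acts 1.35 + 0.105959 = 1.45596 m (along the plate) below the hinge at the top edge, so the moment about the hinge is M = F × 1.45596 = 221.716 × 1.45596 = 322.81 kN·m.
A normal force at the bottom, 2.7 m from the hinge, must supply this moment: P = 322.81/2.7 = 119.559 kN.

P ≈ 120 kN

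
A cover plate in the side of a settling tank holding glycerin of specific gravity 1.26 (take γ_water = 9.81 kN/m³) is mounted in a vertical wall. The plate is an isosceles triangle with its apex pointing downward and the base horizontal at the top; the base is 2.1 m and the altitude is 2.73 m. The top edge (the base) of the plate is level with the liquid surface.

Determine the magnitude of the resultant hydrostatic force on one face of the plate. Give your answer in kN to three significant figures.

F ≈ 32.2 kN

γ = 1.26 × 9.81 = 12.3606 kN/m³.
With the apex down, the centroid sits h/3 = 2.73/3 = 0.91 m below the base (the top edge), so the centroid depth is h_c = 0.91 m.
A = ½ × 2.1 × 2.73 = 2.8665 m².
Resultant F = γ·h_c·A = 12.3606 × 0.91 × 2.8665 = 32.2428 kN.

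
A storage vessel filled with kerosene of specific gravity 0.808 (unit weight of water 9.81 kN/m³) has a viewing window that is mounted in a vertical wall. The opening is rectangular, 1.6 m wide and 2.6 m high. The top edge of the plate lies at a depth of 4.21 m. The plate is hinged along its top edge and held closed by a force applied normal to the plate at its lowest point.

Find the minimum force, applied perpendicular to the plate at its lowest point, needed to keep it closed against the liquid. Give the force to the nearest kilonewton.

P ≈ 98 kN

γ = 0.808 × 9.81 = 7.92648 kN/m³.
The centroid lies 2.6/2 = 1.3 m below the top edge, so the centroid depth is h_c = 4.21 + 1.3 = 5.51 m.
A = 1.6 × 2.6 = 4.16 m².
Resultant F = γ·h_c·A = 7.92648 × 5.51 × 4.16 = 181.688 kN.
I_c = b·h³/12 = 1.6 × 2.6³/12 = 2.34347 m⁴.
Centre of pressure: y_p = y_c + I_c/(y_c·A) = 5.51 + 2.34347/(5.51 × 4.16) = 5.51 + 0.102238 = 5.61224 m along the plane.
The resultant acts 1.3 + 0.102238 = 1.40224 m (along the plate) below the hinge at the top edge, so the moment about the hinge is M = F × 1.40224 = 181.688 × 1.40224 = 254.77 kN·m.
A normal force at the bottom, 2.6 m from the hinge, must supply this moment: P = 254.77/2.6 = 97.9885 kN.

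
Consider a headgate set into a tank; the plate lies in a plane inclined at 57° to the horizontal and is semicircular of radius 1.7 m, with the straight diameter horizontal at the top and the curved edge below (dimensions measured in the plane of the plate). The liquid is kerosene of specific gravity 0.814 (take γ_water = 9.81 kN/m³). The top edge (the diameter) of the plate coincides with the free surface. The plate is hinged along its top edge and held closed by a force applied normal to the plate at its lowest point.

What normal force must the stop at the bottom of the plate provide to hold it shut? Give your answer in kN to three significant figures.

P ≈ 12.9 kN

γ = 0.814 × 9.81 = 7.98534 kN/m³.
Let θ = 57° be the plate's angle to the horizontal; measure y along the incline from where the plane meets the free surface. Vertical depth h = y·sinθ with sinθ = 0.838671.
The centroid of a semicircle lies 4r/(3π) = 0.721502 m from the diameter, here below the top edge, so y_c = 0.721502 m and h_c = 0.721502 × 0.838671 = 0.605103 m.
A = πr²/2 = π × 1.7²/2 = 4.5396 m².
Resultant F = γ·h_c·A = 7.98534 × 0.605103 × 4.5396 = 21.9351 kN.
I_c = (π/8 − 8/(9π))·r⁴ = 0.109757 × 1.7⁴ = 0.916701 m⁴.
Centre of pressure: y_p = y_c + I_c/(y_c·A) = 0.721502 + 0.916701/(0.721502 × 4.5396) = 0.721502 + 0.27988 = 1.00138 m along the plane.
The resultant acts 0.721502 + 0.27988 = 1.00138 m (along the plate) below the hinge at the top edge, so the moment about the hinge is M = F × 1.00138 = 21.9351 × 1.00138 = 21.9654 kN·m.
A normal force at the bottom, 1.7 m from the hinge, must supply this moment: P = 21.9654/1.7 = 12.9208 kN.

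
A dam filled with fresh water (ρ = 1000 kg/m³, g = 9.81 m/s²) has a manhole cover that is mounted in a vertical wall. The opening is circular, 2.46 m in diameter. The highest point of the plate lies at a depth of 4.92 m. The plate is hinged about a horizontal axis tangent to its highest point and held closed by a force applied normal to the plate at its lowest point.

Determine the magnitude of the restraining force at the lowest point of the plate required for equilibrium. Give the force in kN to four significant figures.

γ = ρg = 1000 × 9.81 = 9810 N/m³ = 9.81 kN/m³.
The centroid is at the centre, 1.23 m below the top of the plate, so the centroid depth is h_c = 4.92 + 1.23 = 6.15 m.
A = π(1.23)² = 4.75292 m².
Resultant F = γ·h_c·A = 9.81 × 6.15 × 4.75292 = 286.751 kN.
I_c = πr⁴/4 = π × 1.23⁴/4 = 1.79767 m⁴.
Centre of pressure: y_p = y_c + I_c/(y_c·A) = 6.15 + 1.79767/(6.15 × 4.75292) = 6.15 + 0.0614999 = 6.2115 m along the plane.
The resultant acts 1.23 + 0.0614999 = 1.2915 m (along the plate) below the hinge at the top edge, so the moment about the hinge is M = F × 1.2915 = 286.751 × 1.2915 = 370.339 kN·m.
A normal force at the bottom, 2.46 m from the hinge, must supply this moment: P = 370.339/2.46 = 150.544 kN.

P ≈ 150.5 kN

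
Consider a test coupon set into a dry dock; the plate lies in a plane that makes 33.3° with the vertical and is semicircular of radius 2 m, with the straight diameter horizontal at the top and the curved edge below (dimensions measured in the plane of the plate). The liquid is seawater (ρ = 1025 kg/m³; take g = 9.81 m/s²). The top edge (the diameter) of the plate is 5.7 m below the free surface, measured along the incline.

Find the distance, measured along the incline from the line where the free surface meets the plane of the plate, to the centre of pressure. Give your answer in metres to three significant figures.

γ = ρg = 1025 × 9.81 / 1000 = 10.05525 kN/m³.
The plate makes 33.3° with the vertical, i.e. θ = 90° − 33.3° = 56.7° to the horizontal. Measuring y along the incline from the free-surface line, vertical depth h = y·sinθ with sinθ = 0.835807.
The centroid of a semicircle lies 4r/(3π) = 0.848826 m from the diameter, here below the top edge, so y_c = 5.7 + 0.848826 = 6.54883 m and h_c = 6.54883 × 0.835807 = 5.47356 m.
A = πr²/2 = π × 2²/2 = 6.28319 m².
Resultant F = γ·h_c·A = 10.05525 × 5.47356 × 6.28319 = 345.814 kN.
I_c = (π/8 − 8/(9π))·r⁴ = 0.109757 × 2⁴ = 1.75611 m⁴.
Centre of pressure: y_p = y_c + I_c/(y_c·A) = 6.54883 + 1.75611/(6.54883 × 6.28319) = 6.54883 + 0.0426784 = 6.59151 m along the plane.

y_p = 6.59 m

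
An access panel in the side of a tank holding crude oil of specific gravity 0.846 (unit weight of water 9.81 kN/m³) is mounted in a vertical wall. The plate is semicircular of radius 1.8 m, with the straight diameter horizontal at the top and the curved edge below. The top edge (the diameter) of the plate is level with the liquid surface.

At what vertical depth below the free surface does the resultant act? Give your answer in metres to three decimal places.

h_p = 1.060 m

γ = 0.846 × 9.81 = 8.29926 kN/m³.
The centroid of a semicircle lies 4r/(3π) = 0.763944 m from the diameter, here below the top edge, so the centroid depth is h_c = 0.763944 m.
A = πr²/2 = π × 1.8²/2 = 5.08938 m².
Resultant F = γ·h_c·A = 8.29926 × 0.763944 × 5.08938 = 32.2675 kN.
I_c = (π/8 − 8/(9π))·r⁴ = 0.109757 × 1.8⁴ = 1.15219 m⁴.
Centre of pressure: y_p = y_c + I_c/(y_c·A) = 0.763944 + 1.15219/(0.763944 × 5.08938) = 0.763944 + 0.296345 = 1.06029 m along the plane.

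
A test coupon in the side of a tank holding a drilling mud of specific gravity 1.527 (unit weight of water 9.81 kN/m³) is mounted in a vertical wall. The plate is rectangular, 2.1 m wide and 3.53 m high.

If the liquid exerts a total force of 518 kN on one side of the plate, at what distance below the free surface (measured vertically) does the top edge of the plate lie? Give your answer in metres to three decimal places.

d_top ≈ 2.900 m

γ = 1.527 × 9.81 = 14.97987 kN/m³.
A = 2.1 × 3.53 = 7.413 m².
From F = γ·h_c·A, the centroid depth is h_c = 518/(14.97987 × 7.413) = 4.66474 m.
The centroid lies 3.53/2 = 1.765 m below the top edge, so the top edge sits at h_top = 4.66474 − 1.765 = 2.89974 m below the surface.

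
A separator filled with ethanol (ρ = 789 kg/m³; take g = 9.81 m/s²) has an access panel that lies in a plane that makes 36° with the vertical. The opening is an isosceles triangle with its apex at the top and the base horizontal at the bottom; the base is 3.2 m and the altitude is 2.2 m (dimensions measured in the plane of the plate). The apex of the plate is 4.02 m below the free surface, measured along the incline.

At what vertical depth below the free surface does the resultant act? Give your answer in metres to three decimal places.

γ = ρg = 789 × 9.81 / 1000 = 7.74009 kN/m³.
The plate makes 36° with the vertical, i.e. θ = 90° − 36° = 54° to the horizontal. Measuring y along the incline from the free-surface line, vertical depth h = y·sinθ with sinθ = 0.809017.
With the apex up, the centroid sits 2h/3 = 2 × 2.2/3 = 1.46667 m below the apex, so y_c = 4.02 + 1.46667 = 5.48667 m and h_c = 5.48667 × 0.809017 = 4.43881 m.
A = ½ × 3.2 × 2.2 = 3.52 m².
Resultant F = γ·h_c·A = 7.74009 × 4.43881 × 3.52 = 120.936 kN.
I_c = b·h³/36 = 3.2 × 2.2³/36 = 0.946489 m⁴.
Centre of pressure: y_p = y_c + I_c/(y_c·A) = 5.48667 + 0.946489/(5.48667 × 3.52) = 5.48667 + 0.0490077 = 5.53568 m along the plane.
Vertically, h_p = y_p·sinθ = 5.53568 × 0.809017 = 4.47846 m.

h_p = 4.478 m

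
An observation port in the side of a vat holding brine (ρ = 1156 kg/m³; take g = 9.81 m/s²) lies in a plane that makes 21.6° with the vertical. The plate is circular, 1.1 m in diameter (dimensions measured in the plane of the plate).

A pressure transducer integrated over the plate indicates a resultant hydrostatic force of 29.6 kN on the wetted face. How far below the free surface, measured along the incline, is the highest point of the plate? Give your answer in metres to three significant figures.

γ = ρg = 1156 × 9.81 / 1000 = 11.34036 kN/m³.
A = π(0.55)² = 0.950332 m².
From F = γ·h_c·A, the centroid depth is h_c = 29.6/(11.34036 × 0.950332) = 2.74656 m.
The plate makes 21.6° with the vertical, i.e. θ = 90° − 21.6° = 68.4° to the horizontal. Measuring y along the incline from the free-surface line, vertical depth h = y·sinθ with sinθ = 0.929776.
Along the incline, y_c = h_c/sinθ = 2.74656/0.929776 = 2.954 m.
The centroid is at the centre, 0.55 m below the top of the plate, so the highest point sits at y_top = 2.954 − 0.55 = 2.404 m along the incline.

y_top ≈ 2.40 m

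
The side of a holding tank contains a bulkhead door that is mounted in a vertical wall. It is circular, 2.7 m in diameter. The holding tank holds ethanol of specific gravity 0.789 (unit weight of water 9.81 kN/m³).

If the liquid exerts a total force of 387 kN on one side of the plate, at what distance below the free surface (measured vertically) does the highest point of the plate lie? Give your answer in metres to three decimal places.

γ = 0.789 × 9.81 = 7.74009 kN/m³.
A = π(1.35)² = 5.72555 m².
From F = γ·h_c·A, the centroid depth is h_c = 387/(7.74009 × 5.72555) = 8.73268 m.
The centroid is at the centre, 1.35 m below the top of the plate, so the highest point sits at h_top = 8.73268 − 1.35 = 7.38268 m below the surface.

d_top ≈ 7.383 m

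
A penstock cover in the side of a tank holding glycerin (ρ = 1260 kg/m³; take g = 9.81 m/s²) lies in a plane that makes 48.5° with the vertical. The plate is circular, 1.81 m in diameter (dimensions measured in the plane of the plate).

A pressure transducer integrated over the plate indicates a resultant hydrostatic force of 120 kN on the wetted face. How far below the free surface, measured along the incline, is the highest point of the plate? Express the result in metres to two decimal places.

γ = ρg = 1260 × 9.81 / 1000 = 12.3606 kN/m³.
A = π(0.905)² = 2.57304 m².
From F = γ·h_c·A, the centroid depth is h_c = 120/(12.3606 × 2.57304) = 3.77307 m.
The plate makes 48.5° with the vertical, i.e. θ = 90° − 48.5° = 41.5° to the horizontal. Measuring y along the incline from the free-surface line, vertical depth h = y·sinθ with sinθ = 0.662620.
Along the incline, y_c = h_c/sinθ = 3.77307/0.662620 = 5.69417 m.
The centroid is at the centre, 0.905 m below the top of the plate, so the highest point sits at y_top = 5.69417 − 0.905 = 4.78917 m along the incline.

y_top ≈ 4.79 m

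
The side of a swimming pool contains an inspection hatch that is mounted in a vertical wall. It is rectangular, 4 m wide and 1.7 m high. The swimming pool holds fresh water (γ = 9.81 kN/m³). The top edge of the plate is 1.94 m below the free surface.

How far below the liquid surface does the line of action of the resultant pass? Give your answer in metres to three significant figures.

h_p = 2.88 m

γ = 9.81 kN/m³.
The centroid lies 1.7/2 = 0.85 m below the top edge, so the centroid depth is h_c = 1.94 + 0.85 = 2.79 m.
A = 4 × 1.7 = 6.8 m².
Resultant F = γ·h_c·A = 9.81 × 2.79 × 6.8 = 186.115 kN.
I_c = b·h³/12 = 4 × 1.7³/12 = 1.63767 m⁴.
Centre of pressure: y_p = y_c + I_c/(y_c·A) = 2.79 + 1.63767/(2.79 × 6.8) = 2.79 + 0.0863204 = 2.87632 m along the plane.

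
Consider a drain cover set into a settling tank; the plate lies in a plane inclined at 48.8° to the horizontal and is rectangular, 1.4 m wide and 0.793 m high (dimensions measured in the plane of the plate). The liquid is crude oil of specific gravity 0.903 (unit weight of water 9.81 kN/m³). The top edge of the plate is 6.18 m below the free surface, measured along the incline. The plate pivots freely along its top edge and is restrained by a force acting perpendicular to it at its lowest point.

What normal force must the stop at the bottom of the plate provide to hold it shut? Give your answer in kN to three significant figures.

γ = 0.903 × 9.81 = 8.85843 kN/m³.
Let θ = 48.8° be the plate's angle to the horizontal; measure y along the incline from where the plane meets the free surface. Vertical depth h = y·sinθ with sinθ = 0.752415.
The centroid lies 0.793/2 = 0.3965 m below the top edge, so y_c = 6.18 + 0.3965 = 6.5765 m and h_c = 6.5765 × 0.752415 = 4.94826 m.
A = 1.4 × 0.793 = 1.1102 m².
Resultant F = γ·h_c·A = 8.85843 × 4.94826 × 1.1102 = 48.6643 kN.
I_c = b·h³/12 = 1.4 × 0.793³/12 = 0.058179 m⁴.
Centre of pressure: y_p = y_c + I_c/(y_c·A) = 6.5765 + 0.058179/(6.5765 × 1.1102) = 6.5765 + 0.00796838 = 6.58447 m along the plane.
The resultant acts 0.3965 + 0.00796838 = 0.404468 m (along the plate) below the hinge at the top edge, so the moment about the hinge is M = F × 0.404468 = 48.6643 × 0.404468 = 19.6832 kN·m.
A normal force at the bottom, 0.793 m from the hinge, must supply this moment: P = 19.6832/0.793 = 24.8212 kN.

P ≈ 24.8 kN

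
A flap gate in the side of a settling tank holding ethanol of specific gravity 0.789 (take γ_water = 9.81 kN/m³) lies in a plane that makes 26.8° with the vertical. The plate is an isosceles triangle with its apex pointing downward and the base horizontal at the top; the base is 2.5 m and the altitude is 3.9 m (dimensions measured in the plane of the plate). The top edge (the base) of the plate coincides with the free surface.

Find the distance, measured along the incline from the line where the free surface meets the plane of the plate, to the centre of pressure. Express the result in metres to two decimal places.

γ = 0.789 × 9.81 = 7.74009 kN/m³.
The plate makes 26.8° with the vertical, i.e. θ = 90° − 26.8° = 63.2° to the horizontal. Measuring y along the incline from the free-surface line, vertical depth h = y·sinθ with sinθ = 0.892586.
With the apex down, the centroid sits h/3 = 3.9/3 = 1.3 m below the base (the top edge), so y_c = 1.3 m and h_c = 1.3 × 0.892586 = 1.16036 m.
A = ½ × 2.5 × 3.9 = 4.875 m².
Resultant F = γ·h_c·A = 7.74009 × 1.16036 × 4.875 = 43.7838 kN.
I_c = b·h³/36 = 2.5 × 3.9³/36 = 4.11937 m⁴.
Centre of pressure: y_p = y_c + I_c/(y_c·A) = 1.3 + 4.11937/(1.3 × 4.875) = 1.3 + 0.649999 = 1.95 m along the plane.

y_p = 1.95 m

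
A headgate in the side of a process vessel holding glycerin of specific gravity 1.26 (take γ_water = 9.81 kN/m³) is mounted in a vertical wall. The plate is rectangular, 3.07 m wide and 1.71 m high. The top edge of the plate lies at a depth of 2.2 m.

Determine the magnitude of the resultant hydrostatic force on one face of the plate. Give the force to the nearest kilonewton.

F ≈ 198 kN

γ = 1.26 × 9.81 = 12.3606 kN/m³.
The centroid lies 1.71/2 = 0.855 m below the top edge, so the centroid depth is h_c = 2.2 + 0.855 = 3.055 m.
A = 3.07 × 1.71 = 5.2497 m².
Resultant F = γ·h_c·A = 12.3606 × 3.055 × 5.2497 = 198.237 kN.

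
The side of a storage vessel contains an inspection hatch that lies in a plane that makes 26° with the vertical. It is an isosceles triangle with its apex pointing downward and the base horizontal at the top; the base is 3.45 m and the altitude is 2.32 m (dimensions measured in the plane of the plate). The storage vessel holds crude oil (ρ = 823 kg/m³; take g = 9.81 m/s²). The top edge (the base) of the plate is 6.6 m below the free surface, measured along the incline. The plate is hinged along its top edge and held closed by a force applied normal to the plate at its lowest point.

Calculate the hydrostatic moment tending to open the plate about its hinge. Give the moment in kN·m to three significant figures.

M ≈ 174 kN·m

γ = ρg = 823 × 9.81 / 1000 = 8.07363 kN/m³.
The plate makes 26° with the vertical, i.e. θ = 90° − 26° = 64° to the horizontal. Measuring y along the incline from the free-surface line, vertical depth h = y·sinθ with sinθ = 0.898794.
With the apex down, the centroid sits h/3 = 2.32/3 = 0.773333 m below the base (the top edge), so y_c = 6.6 + 0.773333 = 7.37333 m and h_c = 7.37333 × 0.898794 = 6.6271 m.
A = ½ × 3.45 × 2.32 = 4.002 m².
Resultant F = γ·h_c·A = 8.07363 × 6.6271 × 4.002 = 214.126 kN.
I_c = b·h³/36 = 3.45 × 2.32³/36 = 1.19669 m⁴.
Centre of pressure: y_p = y_c + I_c/(y_c·A) = 7.37333 + 1.19669/(7.37333 × 4.002) = 7.37333 + 0.0405547 = 7.41388 m along the plane.
The resultant acts 0.773333 + 0.0405547 = 0.813888 m (along the plate) below the hinge at the top edge, so the moment about the hinge is M = F × 0.813888 = 214.126 × 0.813888 = 174.275 kN·m.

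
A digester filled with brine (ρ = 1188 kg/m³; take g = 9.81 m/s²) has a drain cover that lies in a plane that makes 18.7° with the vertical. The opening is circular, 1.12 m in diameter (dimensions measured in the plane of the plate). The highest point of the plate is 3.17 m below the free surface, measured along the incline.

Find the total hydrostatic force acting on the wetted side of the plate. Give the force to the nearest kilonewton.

F ≈ 41 kN

γ = ρg = 1188 × 9.81 / 1000 = 11.65428 kN/m³.
The plate makes 18.7° with the vertical, i.e. θ = 90° − 18.7° = 71.3° to the horizontal. Measuring y along the incline from the free-surface line, vertical depth h = y·sinθ with sinθ = 0.947210.
The centroid is at the centre, 0.56 m below the top of the plate, so y_c = 3.17 + 0.56 = 3.73 m and h_c = 3.73 × 0.947210 = 3.53309 m.
A = π(0.56)² = 0.985203 m².
Resultant F = γ·h_c·A = 11.65428 × 3.53309 × 0.985203 = 40.5663 kN.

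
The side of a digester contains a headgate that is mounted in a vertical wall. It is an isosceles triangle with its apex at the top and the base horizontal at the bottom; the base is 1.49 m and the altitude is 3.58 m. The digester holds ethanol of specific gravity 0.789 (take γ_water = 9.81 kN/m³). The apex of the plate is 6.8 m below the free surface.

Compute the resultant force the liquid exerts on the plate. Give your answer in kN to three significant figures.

γ = 0.789 × 9.81 = 7.74009 kN/m³.
With the apex up, the centroid sits 2h/3 = 2 × 3.58/3 = 2.38667 m below the apex, so the centroid depth is h_c = 6.8 + 2.38667 = 9.18667 m.
A = ½ × 1.49 × 3.58 = 2.6671 m².
Resultant F = γ·h_c·A = 7.74009 × 9.18667 × 2.6671 = 189.646 kN.

F ≈ 190 kN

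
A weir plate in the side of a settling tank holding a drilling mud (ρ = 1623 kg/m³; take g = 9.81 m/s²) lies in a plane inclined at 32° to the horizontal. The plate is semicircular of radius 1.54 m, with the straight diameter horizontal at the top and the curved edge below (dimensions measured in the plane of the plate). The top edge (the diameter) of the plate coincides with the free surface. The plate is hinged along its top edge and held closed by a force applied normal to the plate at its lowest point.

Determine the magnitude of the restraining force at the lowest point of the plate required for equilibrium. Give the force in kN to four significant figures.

γ = ρg = 1623 × 9.81 / 1000 = 15.92163 kN/m³.
Let θ = 32° be the plate's angle to the horizontal; measure y along the incline from where the plane meets the free surface. Vertical depth h = y·sinθ with sinθ = 0.529919.
The centroid of a semicircle lies 4r/(3π) = 0.653596 m from the diameter, here below the top edge, so y_c = 0.653596 m and h_c = 0.653596 × 0.529919 = 0.346353 m.
A = πr²/2 = π × 1.54²/2 = 3.7253 m².
Resultant F = γ·h_c·A = 15.92163 × 0.346353 × 3.7253 = 20.5432 kN.
I_c = (π/8 − 8/(9π))·r⁴ = 0.109757 × 1.54⁴ = 0.617327 m⁴.
Centre of pressure: y_p = y_c + I_c/(y_c·A) = 0.653596 + 0.617327/(0.653596 × 3.7253) = 0.653596 + 0.253539 = 0.907135 m along the plane.
The resultant acts 0.653596 + 0.253539 = 0.907135 m (along the plate) below the hinge at the top edge, so the moment about the hinge is M = F × 0.907135 = 20.5432 × 0.907135 = 18.6355 kN·m.
A normal force at the bottom, 1.54 m from the hinge, must supply this moment: P = 18.6355/1.54 = 12.101 kN.

P ≈ 12.10 kN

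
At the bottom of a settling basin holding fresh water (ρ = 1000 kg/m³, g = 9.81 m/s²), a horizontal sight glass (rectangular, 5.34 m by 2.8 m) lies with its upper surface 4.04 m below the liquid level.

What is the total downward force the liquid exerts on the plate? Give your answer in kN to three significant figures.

F ≈ 593 kN

γ = ρg = 1000 × 9.81 = 9810 N/m³ = 9.81 kN/m³.
The plate is horizontal, so pressure is uniform at p = γ·h = 9.81 × 4.04 = 39.6324 kN/m².
A = 5.34 × 2.8 = 14.952 m².
F = p·A = 39.6324 × 14.952 = 592.584 kN.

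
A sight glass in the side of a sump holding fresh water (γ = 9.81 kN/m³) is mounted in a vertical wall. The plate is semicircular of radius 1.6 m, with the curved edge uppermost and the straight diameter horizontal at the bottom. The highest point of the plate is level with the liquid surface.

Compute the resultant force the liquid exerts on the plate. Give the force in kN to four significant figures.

F ≈ 36.33 kN

γ = 9.81 kN/m³.
The centroid lies 4r/(3π) = 0.679061 m above the diameter, so r − 4r/(3π) = 1.6 − 0.679061 = 0.920939 m below the topmost point, so the centroid depth is h_c = 0.920939 m.
A = πr²/2 = π × 1.6²/2 = 4.02124 m².
Resultant F = γ·h_c·A = 9.81 × 0.920939 × 4.02124 = 36.3295 kN.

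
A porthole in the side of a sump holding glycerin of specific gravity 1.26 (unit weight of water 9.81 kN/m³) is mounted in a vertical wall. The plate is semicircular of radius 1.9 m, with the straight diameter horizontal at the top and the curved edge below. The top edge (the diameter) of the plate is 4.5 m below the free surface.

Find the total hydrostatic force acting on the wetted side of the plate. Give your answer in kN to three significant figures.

F ≈ 372 kN

γ = 1.26 × 9.81 = 12.3606 kN/m³.
The centroid of a semicircle lies 4r/(3π) = 0.806385 m from the diameter, here below the top edge, so the centroid depth is h_c = 4.5 + 0.806385 = 5.30638 m.
A = πr²/2 = π × 1.9²/2 = 5.67057 m².
Resultant F = γ·h_c·A = 12.3606 × 5.30638 × 5.67057 = 371.933 kN.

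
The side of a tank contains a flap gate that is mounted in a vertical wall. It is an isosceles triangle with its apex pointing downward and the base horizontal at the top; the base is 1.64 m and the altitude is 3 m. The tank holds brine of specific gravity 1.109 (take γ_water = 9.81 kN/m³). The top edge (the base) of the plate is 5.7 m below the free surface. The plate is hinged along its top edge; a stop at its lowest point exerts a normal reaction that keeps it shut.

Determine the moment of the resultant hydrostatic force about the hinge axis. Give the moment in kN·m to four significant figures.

γ = 1.109 × 9.81 = 10.87929 kN/m³.
With the apex down, the centroid sits h/3 = 3/3 = 1 m below the base (the top edge), so the centroid depth is h_c = 5.7 + 1 = 6.7 m.
A = ½ × 1.64 × 3 = 2.46 m².
Resultant F = γ·h_c·A = 10.87929 × 6.7 × 2.46 = 179.312 kN.
I_c = b·h³/36 = 1.64 × 3³/36 = 1.23 m⁴.
Centre of pressure: y_p = y_c + I_c/(y_c·A) = 6.7 + 1.23/(6.7 × 2.46) = 6.7 + 0.0746269 = 6.77463 m along the plane.
The resultant acts 1 + 0.0746269 = 1.07463 m (along the plate) below the hinge at the top edge, so the moment about the hinge is M = F × 1.07463 = 179.312 × 1.07463 = 192.694 kN·m.

M ≈ 192.7 kN·m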